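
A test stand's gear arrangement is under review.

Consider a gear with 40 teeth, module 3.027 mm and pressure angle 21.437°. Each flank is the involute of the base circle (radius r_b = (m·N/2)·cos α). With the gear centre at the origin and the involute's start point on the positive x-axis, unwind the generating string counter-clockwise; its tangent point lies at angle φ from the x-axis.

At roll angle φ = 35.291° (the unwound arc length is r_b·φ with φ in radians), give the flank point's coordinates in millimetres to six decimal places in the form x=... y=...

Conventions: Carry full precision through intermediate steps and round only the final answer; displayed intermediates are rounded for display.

single-mesh involute tooth geometry (40T wheel at module 3.027)
pitch radius r_p = m·N/2 = 3.027·40/2 = 60.540000
base radius r_b = r_p·cos α = 60.540000·cos 21.437° = 56.351842
roll angle φ = 35.291° = 0.61594415 rad
x = r_b·(cos φ + φ·sin φ) = 66.048721
y = r_b·(sin φ − φ·cos φ) = 4.225168

x=66.048721 y=4.225168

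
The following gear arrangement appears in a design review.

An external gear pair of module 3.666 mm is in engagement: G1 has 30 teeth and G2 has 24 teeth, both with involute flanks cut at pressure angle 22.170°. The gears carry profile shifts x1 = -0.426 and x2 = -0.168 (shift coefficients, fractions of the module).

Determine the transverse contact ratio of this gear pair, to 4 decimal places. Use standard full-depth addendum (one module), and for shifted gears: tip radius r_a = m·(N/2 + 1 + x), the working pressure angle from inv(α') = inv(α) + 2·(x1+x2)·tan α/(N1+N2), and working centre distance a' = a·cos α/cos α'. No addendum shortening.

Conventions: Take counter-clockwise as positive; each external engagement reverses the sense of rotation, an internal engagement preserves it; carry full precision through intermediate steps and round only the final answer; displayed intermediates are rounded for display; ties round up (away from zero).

class = single-mesh tooth geometry [involute pair 30T × 24T, m = 3.666]
base radii: r_b1 = 50.924496, r_b2 = 40.739596
tip radii: r_a1 = 57.094284, r_a2 = 47.042112
inv(α') = inv(22.170°) + 2·(-0.426-0.168)·tan α/(30+24) = 0.01157768  ⇒  α' = 18.43232°
a' = a·cos α / cos α' = 98.9820·cos 22.170°/cos 18.43232° = 96.620958
action lengths: √(r_a1²−r_b1²) = 25.815751, √(r_a2²−r_b2²) = 23.521173
base pitch p_b = π·m·cos α = 10.665601
CR = (25.815751 + 23.521173 − 96.620958·sin 18.43232°)/10.665601 = 1.761448
contact ratio ≈ 1.7614

1.7614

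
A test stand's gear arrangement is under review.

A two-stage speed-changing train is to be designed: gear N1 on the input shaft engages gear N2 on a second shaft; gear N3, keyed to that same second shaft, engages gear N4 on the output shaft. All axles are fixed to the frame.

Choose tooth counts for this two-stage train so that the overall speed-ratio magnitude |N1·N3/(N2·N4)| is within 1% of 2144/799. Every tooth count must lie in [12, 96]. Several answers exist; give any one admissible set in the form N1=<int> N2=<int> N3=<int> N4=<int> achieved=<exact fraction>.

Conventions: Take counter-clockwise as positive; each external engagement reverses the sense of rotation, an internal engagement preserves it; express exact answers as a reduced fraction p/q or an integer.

2-stage fixed-axis compound train for ratio 2144/799
target = 2144/799 in lowest terms: an exact hit needs N1·N3 = k·2144 and N2·N4 = k·799 for one integer k, every count in [12, 96]; additionally prefer no 1:1 stage (N1 ≠ N2, N3 ≠ N4)
k = 1: N1·N3 = 2144 = 32·67, N2·N4 = 799 = 17·47
achieved = 32·67/(17·47) = 2144/799; |achieved − target| = 0 ≤ 536/19975 ✓

N1=32 N2=17 N3=67 N4=47 achieved=2144/799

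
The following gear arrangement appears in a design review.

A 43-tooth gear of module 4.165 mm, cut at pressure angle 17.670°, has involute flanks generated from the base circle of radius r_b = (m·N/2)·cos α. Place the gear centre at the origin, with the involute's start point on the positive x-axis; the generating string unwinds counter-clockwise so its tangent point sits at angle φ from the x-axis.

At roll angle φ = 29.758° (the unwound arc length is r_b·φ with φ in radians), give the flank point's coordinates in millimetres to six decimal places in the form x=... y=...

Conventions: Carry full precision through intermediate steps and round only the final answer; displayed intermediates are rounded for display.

topology: single-mesh involute geometry — m = 4.165, N = 43
pitch radius r_p = m·N/2 = 4.165·43/2 = 89.547500
base radius r_b = r_p·cos α = 89.547500·cos 17.670° = 85.322697
roll angle φ = 29.758° = 0.51937508 rad
x = r_b·(cos φ + φ·sin φ) = 96.066102
y = r_b·(sin φ − φ·cos φ) = 3.878163

x=96.066102 y=3.878163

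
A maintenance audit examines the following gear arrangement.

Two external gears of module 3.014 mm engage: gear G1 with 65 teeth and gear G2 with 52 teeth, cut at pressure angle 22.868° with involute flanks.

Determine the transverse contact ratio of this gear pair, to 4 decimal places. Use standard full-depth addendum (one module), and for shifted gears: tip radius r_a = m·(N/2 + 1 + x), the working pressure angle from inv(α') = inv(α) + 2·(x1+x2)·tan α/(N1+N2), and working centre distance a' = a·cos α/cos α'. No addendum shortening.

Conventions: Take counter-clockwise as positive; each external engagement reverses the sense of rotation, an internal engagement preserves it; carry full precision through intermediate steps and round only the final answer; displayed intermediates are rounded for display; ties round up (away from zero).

1.6364

topology: single-mesh involute geometry — m = 3.014, 65T/52T pair
base radii: r_b1 = 90.255991, r_b2 = 72.204793
tip radii: r_a1 = 100.969000, r_a2 = 81.378000
no profile shift: α' = α, a' = a
action lengths: √(r_a1²−r_b1²) = 45.261409, √(r_a2²−r_b2²) = 37.534608
base pitch p_b = π·m·cos α = 8.724540
CR = (45.261409 + 37.534608 − 176.319000·sin 22.86800°)/8.724540 = 1.636395
contact ratio ≈ 1.6364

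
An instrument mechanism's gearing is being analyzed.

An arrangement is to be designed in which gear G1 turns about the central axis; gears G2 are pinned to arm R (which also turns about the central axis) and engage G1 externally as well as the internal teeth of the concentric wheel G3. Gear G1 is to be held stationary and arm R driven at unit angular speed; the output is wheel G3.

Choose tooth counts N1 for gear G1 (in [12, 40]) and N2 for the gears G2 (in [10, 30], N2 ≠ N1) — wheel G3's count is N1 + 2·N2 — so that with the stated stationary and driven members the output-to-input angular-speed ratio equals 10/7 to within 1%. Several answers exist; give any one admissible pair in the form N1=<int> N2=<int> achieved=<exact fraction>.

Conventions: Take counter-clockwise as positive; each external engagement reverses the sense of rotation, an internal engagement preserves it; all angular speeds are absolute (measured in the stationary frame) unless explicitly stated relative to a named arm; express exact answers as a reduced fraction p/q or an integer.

topology: planetary set — design target 10/7, arm = carrier (Willis)
Willis with ω_sun = 0: ω_ring/ω_arm = (N1+N3)/N3; set equal to 10/7  ⇒  N3/N1 = 1/(10/7 − 1) = 7/3
N3 = N1 + 2·N2  ⇒  N2/N1 = (N3/N1 − 1)/2 = (7/3 − 1)/2 = 2/3
smallest multiple with N1 ≥ 12 and N2 ≥ 10: k = 5  ⇒  N1 = 5·3 = 15, N2 = 5·2 = 10 (N1 ≤ 40, N2 ≤ 30, N2 ≠ N1 ✓), N3 = 15 + 2·10 = 35
check: (N1+N3)/N3 with N1 = 15, N3 = 35 gives 10/7; |achieved − target| = 0 ≤ 1/70 ✓

N1=15 N2=10 achieved=10/7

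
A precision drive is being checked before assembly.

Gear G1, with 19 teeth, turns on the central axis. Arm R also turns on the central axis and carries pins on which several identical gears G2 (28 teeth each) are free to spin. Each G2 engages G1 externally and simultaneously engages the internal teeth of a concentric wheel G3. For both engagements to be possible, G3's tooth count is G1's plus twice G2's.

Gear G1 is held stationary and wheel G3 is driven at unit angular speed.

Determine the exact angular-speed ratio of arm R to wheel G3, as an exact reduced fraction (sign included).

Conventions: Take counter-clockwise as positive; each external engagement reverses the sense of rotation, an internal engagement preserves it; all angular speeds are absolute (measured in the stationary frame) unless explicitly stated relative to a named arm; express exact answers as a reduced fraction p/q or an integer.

75/94

topology: planetary set — G1 19T / G2 28T / G3 75T, arm = carrier (Willis)
ring teeth: 19 + 2·28 = 75
19(ω_sun−ω_arm) = −75(ω_ring−ω_arm),  ω_sun = 0, ω_ring = 1
19(0−ω_arm) = −75(1−ω_arm)  ⇒  94·ω_arm = 75  ⇒  ω_arm = 75/94
ω_out/ω_in = 75/94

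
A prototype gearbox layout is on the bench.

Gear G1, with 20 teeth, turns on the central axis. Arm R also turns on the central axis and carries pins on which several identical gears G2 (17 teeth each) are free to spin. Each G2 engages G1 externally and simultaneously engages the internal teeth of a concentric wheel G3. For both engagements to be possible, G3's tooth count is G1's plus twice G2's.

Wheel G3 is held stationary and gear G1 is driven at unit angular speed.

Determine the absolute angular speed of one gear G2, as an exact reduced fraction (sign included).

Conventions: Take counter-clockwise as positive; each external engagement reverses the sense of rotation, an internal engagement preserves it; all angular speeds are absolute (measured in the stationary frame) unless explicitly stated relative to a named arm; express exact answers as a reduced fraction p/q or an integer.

-10/17

topology: planetary set — G1 20T / G2 17T / G3 54T, arm = carrier (Willis)
ring teeth: 20 + 2·17 = 54
20(ω_sun−ω_arm) = −54(ω_ring−ω_arm),  ω_ring = 0, ω_sun = 1
20(1−ω_arm) = −54(0−ω_arm)  ⇒  74·ω_arm = 20  ⇒  ω_arm = 10/37
sun–planet mesh: 20·(1−10/37) = −17·(ω_p−ω_arm)  ⇒  ω_p−ω_arm = -540/629
ω_p = 10/37 − 540/629 = -10/17
exact speed ratio = -10/17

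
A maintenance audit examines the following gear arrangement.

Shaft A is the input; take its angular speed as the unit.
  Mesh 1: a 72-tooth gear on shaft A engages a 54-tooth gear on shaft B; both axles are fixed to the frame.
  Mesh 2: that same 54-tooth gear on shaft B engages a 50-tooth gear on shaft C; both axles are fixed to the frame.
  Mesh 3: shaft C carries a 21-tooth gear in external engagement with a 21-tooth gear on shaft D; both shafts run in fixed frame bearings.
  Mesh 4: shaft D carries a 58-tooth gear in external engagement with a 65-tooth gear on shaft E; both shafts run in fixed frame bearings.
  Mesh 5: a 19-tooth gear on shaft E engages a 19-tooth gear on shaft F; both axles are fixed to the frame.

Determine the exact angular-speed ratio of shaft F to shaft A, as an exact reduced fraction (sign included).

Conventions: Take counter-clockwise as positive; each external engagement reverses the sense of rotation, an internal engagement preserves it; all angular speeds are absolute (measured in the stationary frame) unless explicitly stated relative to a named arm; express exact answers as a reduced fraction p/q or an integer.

class = fixed-axis compound train [5 meshes; 5 ratios multiply, 5 sense flips]
mesh 1 [72T→54T]: running ratio 4/3, sense −
mesh 2 [54T→50T]: running ratio 36/25, sense +
mesh 3 [21T→21T]: running ratio 36/25, sense −
mesh 4 [58T→65T]: running ratio 2088/1625, sense +
mesh 5 [19T→19T]: running ratio 2088/1625, sense −
ω_out/ω_in = -2088/1625

-2088/1625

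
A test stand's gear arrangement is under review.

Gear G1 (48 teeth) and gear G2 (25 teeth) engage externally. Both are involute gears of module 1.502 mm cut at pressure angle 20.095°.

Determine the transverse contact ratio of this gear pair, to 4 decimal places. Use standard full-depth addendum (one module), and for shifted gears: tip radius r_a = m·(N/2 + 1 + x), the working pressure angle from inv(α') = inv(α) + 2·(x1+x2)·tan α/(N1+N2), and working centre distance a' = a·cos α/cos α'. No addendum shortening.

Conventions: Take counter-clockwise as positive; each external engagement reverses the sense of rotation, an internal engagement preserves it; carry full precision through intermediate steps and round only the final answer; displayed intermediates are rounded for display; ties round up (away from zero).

1.6752

topology: single-mesh involute geometry — m = 1.502, 48T/25T pair
base radii: r_b1 = 33.853551, r_b2 = 17.632058
tip radii: r_a1 = 37.550000, r_a2 = 20.277000
no profile shift: α' = α, a' = a
action lengths: √(r_a1²−r_b1²) = 16.246218, √(r_a2²−r_b2²) = 10.013355
base pitch p_b = π·m·cos α = 4.431419
CR = (16.246218 + 10.013355 − 54.823000·sin 20.09500°)/4.431419 = 1.675222
contact ratio ≈ 1.6752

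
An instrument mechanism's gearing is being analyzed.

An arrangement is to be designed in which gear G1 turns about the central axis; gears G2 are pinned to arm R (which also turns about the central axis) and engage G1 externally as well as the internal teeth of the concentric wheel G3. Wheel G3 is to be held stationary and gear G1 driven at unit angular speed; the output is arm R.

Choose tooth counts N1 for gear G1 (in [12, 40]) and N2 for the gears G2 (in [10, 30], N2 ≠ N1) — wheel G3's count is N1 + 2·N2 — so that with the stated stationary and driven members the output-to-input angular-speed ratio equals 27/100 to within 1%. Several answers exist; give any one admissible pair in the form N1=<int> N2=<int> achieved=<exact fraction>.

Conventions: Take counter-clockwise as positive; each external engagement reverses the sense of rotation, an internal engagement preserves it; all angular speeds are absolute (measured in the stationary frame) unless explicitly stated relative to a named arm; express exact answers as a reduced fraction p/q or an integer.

N1=27 N2=23 achieved=27/100

planetary set to be sized for 27/100 (Willis relation)
Willis with ω_ring = 0: ω_arm/ω_sun = N1/(N1+N3); set equal to 27/100  ⇒  N3/N1 = 1/(27/100) − 1 = 73/27
N3 = N1 + 2·N2  ⇒  N2/N1 = (N3/N1 − 1)/2 = (73/27 − 1)/2 = 23/27
smallest multiple with N1 ≥ 12 and N2 ≥ 10: k = 1  ⇒  N1 = 1·27 = 27, N2 = 1·23 = 23 (N1 ≤ 40, N2 ≤ 30, N2 ≠ N1 ✓), N3 = 27 + 2·23 = 73
check: N1/(N1+N3) with N1 = 27, N3 = 73 gives 27/100; |achieved − target| = 0 ≤ 27/10000 ✓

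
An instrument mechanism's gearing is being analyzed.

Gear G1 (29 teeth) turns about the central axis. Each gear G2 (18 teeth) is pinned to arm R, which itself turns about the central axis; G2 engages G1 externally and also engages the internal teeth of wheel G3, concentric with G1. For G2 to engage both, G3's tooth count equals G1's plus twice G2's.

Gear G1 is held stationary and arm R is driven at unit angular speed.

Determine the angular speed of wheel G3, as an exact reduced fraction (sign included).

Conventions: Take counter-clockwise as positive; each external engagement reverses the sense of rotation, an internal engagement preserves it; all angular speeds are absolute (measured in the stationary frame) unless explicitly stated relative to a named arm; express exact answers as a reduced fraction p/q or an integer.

planetary set (29T centre, 18T on arm, 65T internal) — Willis relation
ring teeth: 29 + 2·18 = 65
29(ω_sun−ω_arm) = −65(ω_ring−ω_arm),  ω_sun = 0, ω_arm = 1
ω_ring = 1 − (29/65)(0−1) = 94/65
exact speed ratio = 94/65

94/65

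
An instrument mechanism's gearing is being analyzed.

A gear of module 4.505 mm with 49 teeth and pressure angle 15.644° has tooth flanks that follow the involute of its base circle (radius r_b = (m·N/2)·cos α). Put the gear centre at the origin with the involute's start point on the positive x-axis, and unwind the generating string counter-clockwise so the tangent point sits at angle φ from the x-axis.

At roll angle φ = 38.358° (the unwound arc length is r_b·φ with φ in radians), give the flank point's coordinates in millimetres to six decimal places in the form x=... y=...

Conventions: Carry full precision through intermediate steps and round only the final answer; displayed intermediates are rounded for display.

x=127.498703 y=10.161429

topology: single-mesh involute geometry — m = 4.505, N = 49
pitch radius r_p = m·N/2 = 4.505·49/2 = 110.372500
base radius r_b = r_p·cos α = 110.372500·cos 15.644° = 106.283835
roll angle φ = 38.358° = 0.66947339 rad
x = r_b·(cos φ + φ·sin φ) = 127.498703
y = r_b·(sin φ − φ·cos φ) = 10.161429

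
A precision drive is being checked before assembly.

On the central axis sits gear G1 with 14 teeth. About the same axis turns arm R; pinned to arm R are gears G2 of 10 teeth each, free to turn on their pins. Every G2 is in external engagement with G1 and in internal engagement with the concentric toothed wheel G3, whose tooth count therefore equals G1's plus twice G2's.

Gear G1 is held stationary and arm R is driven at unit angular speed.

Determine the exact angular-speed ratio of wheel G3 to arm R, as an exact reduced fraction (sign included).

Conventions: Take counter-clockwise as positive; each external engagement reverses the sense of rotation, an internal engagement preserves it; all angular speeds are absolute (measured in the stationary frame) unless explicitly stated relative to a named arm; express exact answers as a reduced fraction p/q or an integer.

planetary set (14T centre, 10T on arm, 34T internal) — Willis relation
ring teeth: 14 + 2·10 = 34
14(ω_sun−ω_arm) = −34(ω_ring−ω_arm),  ω_sun = 0, ω_arm = 1
ω_ring = 1 − (14/34)(0−1) = 24/17
ω_out/ω_in = 24/17

24/17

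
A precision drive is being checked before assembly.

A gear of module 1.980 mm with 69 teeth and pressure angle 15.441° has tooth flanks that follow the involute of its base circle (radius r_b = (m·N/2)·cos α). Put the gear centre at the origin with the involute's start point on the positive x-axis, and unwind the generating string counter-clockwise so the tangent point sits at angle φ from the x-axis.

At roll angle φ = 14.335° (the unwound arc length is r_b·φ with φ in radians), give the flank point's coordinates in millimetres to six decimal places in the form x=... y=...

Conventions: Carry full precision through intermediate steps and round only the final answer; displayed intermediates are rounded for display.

x=67.873035 y=0.341587

recognized (one wheel, involute flank): single-mesh tooth geometry, m = 1.980, N = 69
pitch radius r_p = m·N/2 = 1.980·69/2 = 68.310000
base radius r_b = r_p·cos α = 68.310000·cos 15.441° = 65.844359
roll angle φ = 14.335° = 0.25019295 rad
x = r_b·(cos φ + φ·sin φ) = 67.873035
y = r_b·(sin φ − φ·cos φ) = 0.341587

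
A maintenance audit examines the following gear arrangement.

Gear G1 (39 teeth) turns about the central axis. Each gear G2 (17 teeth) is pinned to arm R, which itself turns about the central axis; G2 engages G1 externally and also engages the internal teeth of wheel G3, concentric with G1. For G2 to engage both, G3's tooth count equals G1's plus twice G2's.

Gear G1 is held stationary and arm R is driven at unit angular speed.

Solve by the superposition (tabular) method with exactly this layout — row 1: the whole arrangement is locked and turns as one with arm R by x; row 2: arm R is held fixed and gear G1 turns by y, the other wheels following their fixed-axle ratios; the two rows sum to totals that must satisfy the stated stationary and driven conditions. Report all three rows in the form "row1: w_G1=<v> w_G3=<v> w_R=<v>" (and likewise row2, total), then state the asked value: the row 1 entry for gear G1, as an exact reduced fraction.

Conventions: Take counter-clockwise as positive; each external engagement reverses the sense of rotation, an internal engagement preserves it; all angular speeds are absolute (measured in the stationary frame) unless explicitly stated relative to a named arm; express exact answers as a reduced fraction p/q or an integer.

recognized (axles ride arm R): planetary set, 39/17/73 teeth
row 1 (train locked, turned with arm): all members turn x
superposition row 2 [arm held]: sun y, ring −(39/73)·y, arm 0
boundary: total ω_sun = x + y = 0 and total ω_arm = x = 1  ⇒  y = -1, x = 1
row 2 ring = −(39/73)·(-1) = 39/73
totals (row 1 + row 2): sun 1 + (-1) = 0, ring 1 + 39/73 = 112/73, arm 1 + 0 = 1
asked cell (row1, sun) = 1

row1: w_G1=1 w_G3=1 w_R=1
row2: w_G1=-1 w_G3=39/73 w_R=0
total: w_G1=0 w_G3=112/73 w_R=1
asked value: 1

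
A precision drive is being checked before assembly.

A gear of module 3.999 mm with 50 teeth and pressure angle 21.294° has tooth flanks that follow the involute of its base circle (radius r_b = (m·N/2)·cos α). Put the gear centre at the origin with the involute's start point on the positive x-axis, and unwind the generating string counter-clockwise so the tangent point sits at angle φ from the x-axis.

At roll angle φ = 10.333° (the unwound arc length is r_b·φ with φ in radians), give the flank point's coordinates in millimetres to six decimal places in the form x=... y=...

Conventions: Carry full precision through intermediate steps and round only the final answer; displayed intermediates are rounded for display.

x=94.652150 y=0.181534

single-mesh involute tooth geometry (50T wheel at module 3.999)
pitch radius r_p = m·N/2 = 3.999·50/2 = 99.975000
base radius r_b = r_p·cos α = 99.975000·cos 21.294° = 93.149633
roll angle φ = 10.333° = 0.18034487 rad
x = r_b·(cos φ + φ·sin φ) = 94.652150
y = r_b·(sin φ − φ·cos φ) = 0.181534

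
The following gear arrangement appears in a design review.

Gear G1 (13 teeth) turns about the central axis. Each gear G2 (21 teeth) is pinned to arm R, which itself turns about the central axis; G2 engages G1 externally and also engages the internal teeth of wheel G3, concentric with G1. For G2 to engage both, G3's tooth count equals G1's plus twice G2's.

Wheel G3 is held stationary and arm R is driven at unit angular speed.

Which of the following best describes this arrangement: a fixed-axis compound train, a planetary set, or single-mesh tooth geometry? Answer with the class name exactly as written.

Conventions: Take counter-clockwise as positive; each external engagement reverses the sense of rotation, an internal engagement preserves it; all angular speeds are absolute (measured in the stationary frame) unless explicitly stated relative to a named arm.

planetary set

recognized (axles ride arm R): planetary set, 13/21/55 teeth
classification: planetary set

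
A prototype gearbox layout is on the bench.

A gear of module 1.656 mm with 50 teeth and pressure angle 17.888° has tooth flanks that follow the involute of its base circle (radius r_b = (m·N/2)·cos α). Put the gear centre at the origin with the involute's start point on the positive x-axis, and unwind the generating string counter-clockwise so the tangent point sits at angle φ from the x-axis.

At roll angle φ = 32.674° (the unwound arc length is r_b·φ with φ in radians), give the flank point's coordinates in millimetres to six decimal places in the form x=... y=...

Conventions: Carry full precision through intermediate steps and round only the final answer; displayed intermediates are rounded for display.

recognized (one wheel, involute flank): single-mesh tooth geometry, m = 1.656, N = 50
pitch radius r_p = m·N/2 = 1.656·50/2 = 41.400000
base radius r_b = r_p·cos α = 41.400000·cos 17.888° = 39.398672
roll angle φ = 32.674° = 0.57026888 rad
x = r_b·(cos φ + φ·sin φ) = 45.293513
y = r_b·(sin φ − φ·cos φ) = 2.357271

x=45.293513 y=2.357271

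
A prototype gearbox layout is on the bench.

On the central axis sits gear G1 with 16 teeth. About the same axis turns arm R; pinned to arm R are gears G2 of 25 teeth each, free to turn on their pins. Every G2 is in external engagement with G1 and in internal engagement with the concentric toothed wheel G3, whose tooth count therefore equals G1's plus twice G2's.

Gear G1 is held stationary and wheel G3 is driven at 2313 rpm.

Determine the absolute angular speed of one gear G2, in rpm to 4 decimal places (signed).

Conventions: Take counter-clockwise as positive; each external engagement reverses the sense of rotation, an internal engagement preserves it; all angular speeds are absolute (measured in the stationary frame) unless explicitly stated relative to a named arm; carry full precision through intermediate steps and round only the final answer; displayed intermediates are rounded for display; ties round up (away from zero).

+3053.1600 rpm

planetary set (16T centre, 25T on arm, 66T internal) — Willis relation
normalise by the input: solve with ω_ring = 1, then scale by 2313 rpm
ring teeth: 16 + 2·25 = 66
16(ω_sun−ω_arm) = −66(ω_ring−ω_arm),  ω_sun = 0, ω_ring = 1
16(0−ω_arm) = −66(1−ω_arm)  ⇒  82·ω_arm = 66  ⇒  ω_arm = 33/41
sun–planet mesh: 16·(0−33/41) = −25·(ω_p−ω_arm)  ⇒  ω_p−ω_arm = 528/1025
ω_p = 33/41 + 528/1025 = 33/25
scale: ω_p = 33/25 × 2313 rpm = +3053.1600 rpm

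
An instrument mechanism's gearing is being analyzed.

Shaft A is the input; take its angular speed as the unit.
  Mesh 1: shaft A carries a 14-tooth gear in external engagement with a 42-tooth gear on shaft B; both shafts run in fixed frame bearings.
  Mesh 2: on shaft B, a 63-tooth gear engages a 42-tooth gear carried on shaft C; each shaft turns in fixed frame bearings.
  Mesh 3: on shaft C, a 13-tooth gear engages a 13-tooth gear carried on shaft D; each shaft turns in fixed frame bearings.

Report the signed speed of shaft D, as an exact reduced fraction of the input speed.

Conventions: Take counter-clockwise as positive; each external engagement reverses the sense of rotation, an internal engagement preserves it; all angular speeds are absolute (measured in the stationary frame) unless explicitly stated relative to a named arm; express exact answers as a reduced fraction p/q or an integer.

3-mesh fixed-axis compound train (all bearings frame-fixed)
mesh 1 [14T→42T]: |ω|/ω_in = 1×14/42 = 1/3, sense flips to −
mesh 2 [63T→42T]: |ω|/ω_in = (1/3)×63/42 = 1/2, sense flips to +
mesh 3 [13T→13T]: |ω|/ω_in = (1/2)×13/13 = 1/2, sense flips to −
signed output speed (× input speed) = -1/2

-1/2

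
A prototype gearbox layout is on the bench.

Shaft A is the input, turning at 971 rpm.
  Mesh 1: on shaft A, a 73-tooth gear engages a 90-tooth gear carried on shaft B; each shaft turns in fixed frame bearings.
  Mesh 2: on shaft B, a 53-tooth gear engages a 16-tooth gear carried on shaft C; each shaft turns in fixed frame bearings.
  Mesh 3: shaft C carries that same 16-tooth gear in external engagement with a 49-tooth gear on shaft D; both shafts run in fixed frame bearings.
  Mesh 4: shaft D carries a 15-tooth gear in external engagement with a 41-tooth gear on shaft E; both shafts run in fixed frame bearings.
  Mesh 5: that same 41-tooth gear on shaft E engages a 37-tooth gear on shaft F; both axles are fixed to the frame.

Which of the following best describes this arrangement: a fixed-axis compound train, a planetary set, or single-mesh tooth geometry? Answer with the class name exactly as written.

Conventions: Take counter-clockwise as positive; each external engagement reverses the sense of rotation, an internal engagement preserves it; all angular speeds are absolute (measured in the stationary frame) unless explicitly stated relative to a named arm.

recognized (6 fixed axles, 5 meshes): fixed-axis compound train
classification: fixed-axis compound train

fixed-axis compound train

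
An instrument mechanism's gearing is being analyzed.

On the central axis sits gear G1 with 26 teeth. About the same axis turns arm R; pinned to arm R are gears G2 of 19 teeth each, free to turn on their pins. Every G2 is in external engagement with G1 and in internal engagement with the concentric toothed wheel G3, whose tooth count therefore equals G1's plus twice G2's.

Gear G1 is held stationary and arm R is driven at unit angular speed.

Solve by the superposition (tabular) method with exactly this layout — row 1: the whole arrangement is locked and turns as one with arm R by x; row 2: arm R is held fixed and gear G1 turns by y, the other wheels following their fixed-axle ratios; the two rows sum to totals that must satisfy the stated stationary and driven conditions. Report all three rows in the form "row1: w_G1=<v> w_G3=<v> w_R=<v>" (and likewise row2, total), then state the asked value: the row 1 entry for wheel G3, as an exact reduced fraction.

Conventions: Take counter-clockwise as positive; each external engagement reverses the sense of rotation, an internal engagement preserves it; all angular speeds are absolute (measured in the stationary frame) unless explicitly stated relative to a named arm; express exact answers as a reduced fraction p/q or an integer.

class = planetary set [G3 = 26+2·19 = 64; Willis about the carrier]
row 1: whole set turns with the arm by x
row 2 — arm fixed, fixed-axis ratios: sun y, ring −(26/64)·y, arm 0
boundary: total ω_sun = x + y = 0 and total ω_arm = x = 1  ⇒  y = -1, x = 1
row 2 ring = −(26/64)·(-1) = 13/32
totals (row 1 + row 2): sun 1 + (-1) = 0, ring 1 + 13/32 = 45/32, arm 1 + 0 = 1
asked cell (row1, ring) = 1

row1: w_G1=1 w_G3=1 w_R=1
row2: w_G1=-1 w_G3=13/32 w_R=0
total: w_G1=0 w_G3=45/32 w_R=1
asked value: 1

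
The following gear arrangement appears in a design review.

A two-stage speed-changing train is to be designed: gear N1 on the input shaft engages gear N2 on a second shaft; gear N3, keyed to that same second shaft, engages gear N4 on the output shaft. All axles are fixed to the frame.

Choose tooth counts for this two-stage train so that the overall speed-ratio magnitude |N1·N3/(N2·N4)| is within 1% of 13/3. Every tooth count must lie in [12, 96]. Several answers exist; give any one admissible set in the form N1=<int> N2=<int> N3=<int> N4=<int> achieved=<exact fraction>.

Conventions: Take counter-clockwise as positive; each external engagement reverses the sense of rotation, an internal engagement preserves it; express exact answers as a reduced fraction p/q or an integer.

2-stage fixed-axis compound train for ratio 13/3
target = 13/3 in lowest terms: an exact hit needs N1·N3 = k·13 and N2·N4 = k·3 for one integer k, every count in [12, 96]; additionally prefer no 1:1 stage (N1 ≠ N2, N3 ≠ N4)
k = 1…47: no 1:1-free in-range split of k·13 and k·3 into factor pairs; take k = 48
k = 48: N1·N3 = 624 = 13·48, N2·N4 = 144 = 12·12
achieved = 13·48/(12·12) = 13/3; |achieved − target| = 0 ≤ 13/300 ✓

N1=13 N2=12 N3=48 N4=12 achieved=13/3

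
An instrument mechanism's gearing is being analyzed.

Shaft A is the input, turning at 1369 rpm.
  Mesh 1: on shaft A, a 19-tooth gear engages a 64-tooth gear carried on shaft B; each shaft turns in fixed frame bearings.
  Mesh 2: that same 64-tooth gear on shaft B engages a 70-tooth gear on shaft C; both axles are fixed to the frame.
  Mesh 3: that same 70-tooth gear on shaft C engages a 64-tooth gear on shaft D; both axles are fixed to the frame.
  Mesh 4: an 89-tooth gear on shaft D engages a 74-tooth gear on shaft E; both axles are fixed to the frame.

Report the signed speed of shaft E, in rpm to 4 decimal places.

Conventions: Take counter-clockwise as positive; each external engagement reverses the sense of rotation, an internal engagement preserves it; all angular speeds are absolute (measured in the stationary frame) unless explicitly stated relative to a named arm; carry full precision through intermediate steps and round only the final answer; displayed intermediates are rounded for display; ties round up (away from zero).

4-mesh fixed-axis compound train (all bearings frame-fixed)
mesh 1 [19T→64T]: ω = 1369.0000×19/64 = 406.4219 rpm, sense flips to −
mesh 2 [64T→70T]: ω = 406.4219×64/70 = 371.5857 rpm, sense flips to +
mesh 3 [70T→64T]: ω = 371.5857×70/64 = 406.4219 rpm, sense flips to −
mesh 4 [89T→74T]: ω = 406.4219×89/74 = 488.8047 rpm, sense flips to +
signed output speed = +488.8047 rpm

+488.8047 rpm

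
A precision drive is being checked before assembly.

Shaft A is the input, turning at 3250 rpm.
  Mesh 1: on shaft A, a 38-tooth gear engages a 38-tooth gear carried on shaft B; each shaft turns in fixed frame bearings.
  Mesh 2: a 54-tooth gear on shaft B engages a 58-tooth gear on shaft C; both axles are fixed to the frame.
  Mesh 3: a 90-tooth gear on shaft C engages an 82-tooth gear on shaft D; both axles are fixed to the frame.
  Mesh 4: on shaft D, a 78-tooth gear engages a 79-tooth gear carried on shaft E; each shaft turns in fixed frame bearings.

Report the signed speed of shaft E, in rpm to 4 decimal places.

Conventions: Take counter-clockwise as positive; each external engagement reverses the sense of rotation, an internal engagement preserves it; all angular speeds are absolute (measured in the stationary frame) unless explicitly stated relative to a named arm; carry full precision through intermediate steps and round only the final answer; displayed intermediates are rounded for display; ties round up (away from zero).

class = fixed-axis compound train [4 meshes; 4 ratios multiply, 4 sense flips]
mesh 1 [38T→38T]: ω = 3250.0000×38/38 = 3250.0000 rpm, sense flips to −
mesh 2 [54T→58T]: ω = 3250.0000×54/58 = 3025.8621 rpm, sense flips to +
mesh 3 [90T→82T]: ω = 3025.8621×90/82 = 3321.0681 rpm, sense flips to −
mesh 4 [78T→79T]: ω = 3321.0681×78/79 = 3279.0293 rpm, sense flips to +
signed output speed = +3279.0293 rpm

+3279.0293 rpm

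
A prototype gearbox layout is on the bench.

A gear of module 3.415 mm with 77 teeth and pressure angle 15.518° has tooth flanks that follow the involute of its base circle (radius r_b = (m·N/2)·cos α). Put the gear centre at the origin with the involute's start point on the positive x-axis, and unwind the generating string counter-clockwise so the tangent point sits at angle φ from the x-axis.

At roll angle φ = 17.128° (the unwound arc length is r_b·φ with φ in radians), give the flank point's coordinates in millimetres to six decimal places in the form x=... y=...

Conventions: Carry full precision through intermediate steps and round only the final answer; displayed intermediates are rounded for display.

topology: single-mesh involute geometry — m = 3.415, N = 77
pitch radius r_p = m·N/2 = 3.415·77/2 = 131.477500
base radius r_b = r_p·cos α = 131.477500·cos 15.518° = 126.684678
roll angle φ = 17.128° = 0.29893999 rad
x = r_b·(cos φ + φ·sin φ) = 132.219436
y = r_b·(sin φ − φ·cos φ) = 1.118070

x=132.219436 y=1.118070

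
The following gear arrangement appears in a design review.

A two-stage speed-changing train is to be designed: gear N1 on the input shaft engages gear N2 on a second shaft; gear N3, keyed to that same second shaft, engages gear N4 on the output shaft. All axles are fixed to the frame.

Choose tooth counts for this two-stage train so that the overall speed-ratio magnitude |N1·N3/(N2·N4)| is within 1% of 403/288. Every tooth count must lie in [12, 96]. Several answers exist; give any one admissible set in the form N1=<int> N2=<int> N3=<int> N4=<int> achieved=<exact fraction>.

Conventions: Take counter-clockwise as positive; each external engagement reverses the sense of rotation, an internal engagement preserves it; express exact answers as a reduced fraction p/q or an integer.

N1=13 N2=12 N3=31 N4=24 achieved=403/288

design class (target 403/288): fixed-axis compound train
target = 403/288 in lowest terms: an exact hit needs N1·N3 = k·403 and N2·N4 = k·288 for one integer k, every count in [12, 96]; additionally prefer no 1:1 stage (N1 ≠ N2, N3 ≠ N4)
k = 1: N1·N3 = 403 = 13·31, N2·N4 = 288 = 12·24
achieved = 13·31/(12·24) = 403/288; |achieved − target| = 0 ≤ 403/28800 ✓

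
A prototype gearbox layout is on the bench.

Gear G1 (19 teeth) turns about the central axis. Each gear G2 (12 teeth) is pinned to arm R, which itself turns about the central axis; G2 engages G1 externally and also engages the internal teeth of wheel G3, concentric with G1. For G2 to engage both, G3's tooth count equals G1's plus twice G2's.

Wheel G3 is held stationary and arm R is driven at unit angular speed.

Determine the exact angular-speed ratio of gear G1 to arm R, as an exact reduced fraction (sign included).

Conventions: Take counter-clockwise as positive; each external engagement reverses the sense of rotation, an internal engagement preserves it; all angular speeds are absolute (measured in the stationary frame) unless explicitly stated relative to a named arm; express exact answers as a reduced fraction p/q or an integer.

planetary set (19T centre, 12T on arm, 43T internal) — Willis relation
ring teeth: 19 + 2·12 = 43
19(ω_sun−ω_arm) = −43(ω_ring−ω_arm),  ω_ring = 0, ω_arm = 1
ω_sun = 1 − (43/19)(0−1) = 62/19
ω_out/ω_in = 62/19

62/19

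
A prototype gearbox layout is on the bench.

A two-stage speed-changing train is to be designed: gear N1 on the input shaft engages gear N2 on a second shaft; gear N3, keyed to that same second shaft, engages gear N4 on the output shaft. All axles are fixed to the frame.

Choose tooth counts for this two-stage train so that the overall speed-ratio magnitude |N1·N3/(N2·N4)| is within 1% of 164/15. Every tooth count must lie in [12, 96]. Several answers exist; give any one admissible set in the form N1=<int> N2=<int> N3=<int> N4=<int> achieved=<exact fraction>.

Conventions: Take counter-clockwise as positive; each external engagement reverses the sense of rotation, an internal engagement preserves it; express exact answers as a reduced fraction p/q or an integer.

N1=24 N2=12 N3=82 N4=15 achieved=164/15

design class (target 164/15): fixed-axis compound train
target = 164/15 in lowest terms: an exact hit needs N1·N3 = k·164 and N2·N4 = k·15 for one integer k, every count in [12, 96]; additionally prefer no 1:1 stage (N1 ≠ N2, N3 ≠ N4)
k = 1…11: no 1:1-free in-range split of k·164 and k·15 into factor pairs; take k = 12
k = 12: N1·N3 = 1968 = 24·82, N2·N4 = 180 = 12·15
achieved = 24·82/(12·15) = 164/15; |achieved − target| = 0 ≤ 41/375 ✓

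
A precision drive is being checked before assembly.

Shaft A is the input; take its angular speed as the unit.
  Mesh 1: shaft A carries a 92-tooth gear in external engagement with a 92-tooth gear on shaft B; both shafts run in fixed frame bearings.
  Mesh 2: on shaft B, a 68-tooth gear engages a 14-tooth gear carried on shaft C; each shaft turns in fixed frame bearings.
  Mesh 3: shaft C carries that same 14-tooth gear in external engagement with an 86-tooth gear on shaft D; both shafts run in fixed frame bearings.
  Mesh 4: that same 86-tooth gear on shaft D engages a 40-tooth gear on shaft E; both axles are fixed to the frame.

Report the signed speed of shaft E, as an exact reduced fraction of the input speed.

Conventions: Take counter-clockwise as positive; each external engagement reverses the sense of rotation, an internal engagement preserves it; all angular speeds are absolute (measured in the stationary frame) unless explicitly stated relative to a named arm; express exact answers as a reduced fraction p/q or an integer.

4-mesh fixed-axis compound train (all bearings frame-fixed)
mesh 1 [92T→92T]: |ω|/ω_in = 1×92/92 = 1, sense flips to −
mesh 2 [68T→14T]: |ω|/ω_in = 1×68/14 = 34/7, sense flips to +
mesh 3 [14T→86T]: |ω|/ω_in = (34/7)×14/86 = 34/43, sense flips to −
mesh 4 [86T→40T]: |ω|/ω_in = (34/43)×86/40 = 17/10, sense flips to +
signed output speed (× input speed) = 17/10

17/10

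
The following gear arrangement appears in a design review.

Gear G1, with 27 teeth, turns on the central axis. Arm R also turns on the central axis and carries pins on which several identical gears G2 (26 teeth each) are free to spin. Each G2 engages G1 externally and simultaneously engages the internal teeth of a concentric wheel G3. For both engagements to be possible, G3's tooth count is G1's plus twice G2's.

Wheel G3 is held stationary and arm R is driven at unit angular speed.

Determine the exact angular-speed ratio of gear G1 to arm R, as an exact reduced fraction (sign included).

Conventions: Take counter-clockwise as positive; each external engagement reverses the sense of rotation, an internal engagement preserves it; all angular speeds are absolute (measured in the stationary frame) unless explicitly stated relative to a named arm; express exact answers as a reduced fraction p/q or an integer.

106/27

topology: planetary set — G1 27T / G2 26T / G3 79T, arm = carrier (Willis)
ring teeth: 27 + 2·26 = 79
27(ω_sun−ω_arm) = −79(ω_ring−ω_arm),  ω_ring = 0, ω_arm = 1
ω_sun = 1 − (79/27)(0−1) = 106/27
ω_out/ω_in = 106/27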